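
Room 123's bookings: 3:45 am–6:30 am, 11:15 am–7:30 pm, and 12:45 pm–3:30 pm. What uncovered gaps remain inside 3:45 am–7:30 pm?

Covered (merged): 3:45 am-6:30 am, 11:15 am-7:30 pm.
Complement within 3:45 am-7:30 pm: 6:30 am-11:15 am.

6:30 am-11:15 am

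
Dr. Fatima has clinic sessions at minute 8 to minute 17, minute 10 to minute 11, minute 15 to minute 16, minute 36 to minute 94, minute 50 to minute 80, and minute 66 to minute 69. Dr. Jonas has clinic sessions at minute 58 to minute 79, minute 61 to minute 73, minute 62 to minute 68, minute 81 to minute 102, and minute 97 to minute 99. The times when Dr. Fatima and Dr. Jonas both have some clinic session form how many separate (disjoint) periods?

2

Merge the first list: minute 8 to minute 17, minute 36 to minute 94.
Merge the second list: minute 58 to minute 79, minute 81 to minute 102.
A ∩ B = minute 58 to minute 79, minute 81 to minute 94.
That is 2 disjoint pieces.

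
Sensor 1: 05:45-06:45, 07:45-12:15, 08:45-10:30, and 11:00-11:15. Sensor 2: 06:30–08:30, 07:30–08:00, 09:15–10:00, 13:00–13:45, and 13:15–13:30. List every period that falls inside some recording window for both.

06:30–06:45, 07:45–08:30, 09:15–10:00

Merge the first list: 05:45–06:45, 07:45–12:15.
Merge the second list: 06:30–08:30, 09:15–10:00, 13:00–13:45.
05:45–06:45 ∩ B → 06:30–06:45.
07:45–12:15 ∩ B → 07:45–08:30, 09:15–10:00.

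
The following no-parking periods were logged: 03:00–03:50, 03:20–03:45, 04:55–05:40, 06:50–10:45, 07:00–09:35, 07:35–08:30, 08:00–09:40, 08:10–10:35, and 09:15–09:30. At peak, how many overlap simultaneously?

5

Sweep endpoints in order; track running count of active intervals.
Peak of 5 reached at 08:10.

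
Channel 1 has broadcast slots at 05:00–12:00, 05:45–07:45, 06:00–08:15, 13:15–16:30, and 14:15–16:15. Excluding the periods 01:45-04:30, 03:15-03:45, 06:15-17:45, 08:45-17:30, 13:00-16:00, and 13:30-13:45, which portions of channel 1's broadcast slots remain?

First set merges to 05:00-12:00, 13:15-16:30.
Second set merges to 01:45-04:30, 06:15-17:45.
05:00-12:00 minus B → 05:00-06:15.
13:15-16:30: fully covered by B → removed.

05:00-06:15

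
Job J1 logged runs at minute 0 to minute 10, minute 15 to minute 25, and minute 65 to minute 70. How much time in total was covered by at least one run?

25 minutes

Merged: minute 0 to minute 10, minute 15 to minute 25, minute 65 to minute 70.
Lengths: 10 minutes + 10 minutes + 5 minutes = 25 minutes.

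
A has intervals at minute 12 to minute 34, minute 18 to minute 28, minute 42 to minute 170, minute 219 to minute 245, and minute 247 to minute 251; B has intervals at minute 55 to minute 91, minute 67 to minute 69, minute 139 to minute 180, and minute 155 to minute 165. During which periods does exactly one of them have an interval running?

First set merges to minute 12 to minute 34, minute 42 to minute 170, minute 219 to minute 245, minute 247 to minute 251.
Second set merges to minute 55 to minute 91, minute 139 to minute 180.
A \ B = minute 12 to minute 34, minute 42 to minute 55, minute 91 to minute 139, minute 219 to minute 245, minute 247 to minute 251.
B \ A = minute 170 to minute 180.
Union of the two gives the symmetric difference.

minute 12 to minute 34, minute 42 to minute 55, minute 91 to minute 139, minute 170 to minute 180, minute 219 to minute 245, minute 247 to minute 251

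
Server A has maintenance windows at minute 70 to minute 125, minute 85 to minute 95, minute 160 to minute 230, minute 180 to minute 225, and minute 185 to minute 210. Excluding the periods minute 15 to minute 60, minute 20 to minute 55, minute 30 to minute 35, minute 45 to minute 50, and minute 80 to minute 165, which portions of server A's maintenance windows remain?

minute 70 to minute 80, minute 165 to minute 230

First set merges to minute 70 to minute 125, minute 160 to minute 230.
Second set merges to minute 15 to minute 60, minute 80 to minute 165.
minute 70 to minute 125 with B removed leaves minute 70 to minute 80.
minute 160 to minute 230 with B removed leaves minute 165 to minute 230.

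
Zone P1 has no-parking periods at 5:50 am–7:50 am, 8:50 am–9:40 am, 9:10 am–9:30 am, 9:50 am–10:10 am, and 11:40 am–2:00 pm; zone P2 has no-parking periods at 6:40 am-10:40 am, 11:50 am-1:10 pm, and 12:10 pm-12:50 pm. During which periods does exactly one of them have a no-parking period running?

5:50 am-6:40 am, 7:50 am-8:50 am, 9:40 am-9:50 am, 10:10 am-10:40 am, 11:40 am-11:50 am, 1:10 pm-2:00 pm

Merge the first list: 5:50 am-7:50 am, 8:50 am-9:40 am, 9:50 am-10:10 am, 11:40 am-2:00 pm.
Merge the second list: 6:40 am-10:40 am, 11:50 am-1:10 pm.
A \ B = 5:50 am-6:40 am, 11:40 am-11:50 am, 1:10 pm-2:00 pm.
B \ A = 7:50 am-8:50 am, 9:40 am-9:50 am, 10:10 am-10:40 am.
Union of the two gives the symmetric difference.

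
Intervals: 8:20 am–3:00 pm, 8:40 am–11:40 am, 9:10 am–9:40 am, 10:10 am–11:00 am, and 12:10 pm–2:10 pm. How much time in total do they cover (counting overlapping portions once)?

Merged: 8:20 am-3:00 pm.
Length: 6 h 40 min.

6 h 40 min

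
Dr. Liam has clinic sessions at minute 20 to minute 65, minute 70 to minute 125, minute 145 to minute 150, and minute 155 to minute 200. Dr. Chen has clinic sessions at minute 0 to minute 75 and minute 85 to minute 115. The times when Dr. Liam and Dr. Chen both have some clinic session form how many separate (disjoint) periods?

3

A ∩ B = minute 20 to minute 65, minute 70 to minute 75, minute 85 to minute 115.
That is 3 disjoint pieces.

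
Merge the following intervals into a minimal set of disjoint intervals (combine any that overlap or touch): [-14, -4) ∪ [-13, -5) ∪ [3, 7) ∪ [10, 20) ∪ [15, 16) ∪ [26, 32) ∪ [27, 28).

[-13, -5) overlaps/touches [-14, -4) → extend to [-14, -4).
[3, 7) is disjoint → start new block.
[10, 20) is disjoint → start new block.
[15, 16) overlaps/touches [10, 20) → extend to [10, 20).
[26, 32) is disjoint → start new block.
[27, 28) overlaps/touches [26, 32) → extend to [26, 32).

[-14, -4) ∪ [3, 7) ∪ [10, 20) ∪ [26, 32)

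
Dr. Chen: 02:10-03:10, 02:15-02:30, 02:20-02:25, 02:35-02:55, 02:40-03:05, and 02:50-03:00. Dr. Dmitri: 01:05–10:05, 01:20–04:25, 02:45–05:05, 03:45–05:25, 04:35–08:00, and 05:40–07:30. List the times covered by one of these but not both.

Merge the first list: 02:10–03:10.
Merge the second list: 01:05–10:05.
A \ B = none.
B \ A = 01:05–02:10, 03:10–10:05.
Union of the two gives the symmetric difference.

01:05–02:10, 03:10–10:05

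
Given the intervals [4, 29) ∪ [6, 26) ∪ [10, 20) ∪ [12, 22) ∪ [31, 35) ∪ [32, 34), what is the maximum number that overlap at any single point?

At 12, 4 of the intervals are simultaneously active.
No point has more.

4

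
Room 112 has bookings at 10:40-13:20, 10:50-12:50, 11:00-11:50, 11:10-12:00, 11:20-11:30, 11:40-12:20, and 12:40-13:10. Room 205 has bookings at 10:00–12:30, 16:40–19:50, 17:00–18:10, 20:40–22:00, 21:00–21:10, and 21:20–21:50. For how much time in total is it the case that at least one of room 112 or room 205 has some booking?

7 h 50 min

Merge the first list: 10:40-13:20.
Merge the second list: 10:00-12:30, 16:40-19:50, 20:40-22:00.
A ∪ B = 10:00-13:20, 16:40-19:50, 20:40-22:00.
Total: 3 h 20 min + 3 h 10 min + 1 h 20 min = 7 h 50 min.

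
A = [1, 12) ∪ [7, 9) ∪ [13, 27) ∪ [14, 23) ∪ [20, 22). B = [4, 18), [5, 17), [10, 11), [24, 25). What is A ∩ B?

Merge the first list: [1, 12), [13, 27).
Merge the second list: [4, 18), [24, 25).
[1, 12) meets the second set on [4, 12).
[13, 27) meets the second set on [13, 18), [24, 25).

[4, 12) ∪ [13, 18) ∪ [24, 25)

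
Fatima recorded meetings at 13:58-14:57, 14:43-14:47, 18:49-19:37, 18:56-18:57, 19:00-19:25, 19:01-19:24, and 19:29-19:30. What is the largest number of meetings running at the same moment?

3

Walk the sorted start/end points keeping a running depth.
The depth first hits 3 at 19:01.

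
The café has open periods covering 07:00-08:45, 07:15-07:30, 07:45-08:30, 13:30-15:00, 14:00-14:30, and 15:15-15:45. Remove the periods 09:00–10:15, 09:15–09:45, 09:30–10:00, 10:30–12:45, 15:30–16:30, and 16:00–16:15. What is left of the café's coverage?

07:00-08:45, 13:30-15:00, 15:15-15:30

A, merged: 07:00-08:45, 13:30-15:00, 15:15-15:45.
B, merged: 09:00-10:15, 10:30-12:45, 15:30-16:30.
07:00-08:45 is untouched.
13:30-15:00 is untouched.
15:15-15:45 with B removed leaves 15:15-15:30.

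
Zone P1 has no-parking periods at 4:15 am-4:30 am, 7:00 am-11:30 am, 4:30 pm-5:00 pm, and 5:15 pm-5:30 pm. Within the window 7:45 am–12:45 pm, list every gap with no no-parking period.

11:30 am-12:45 pm

Covered (merged): 4:15 am-4:30 am, 7:00 am-11:30 am, 4:30 pm-5:00 pm, 5:15 pm-5:30 pm.
Gaps within 7:45 am-12:45 pm: 11:30 am-12:45 pm.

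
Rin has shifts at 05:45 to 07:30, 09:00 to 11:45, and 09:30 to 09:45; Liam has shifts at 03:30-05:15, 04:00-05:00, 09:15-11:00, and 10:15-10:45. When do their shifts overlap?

A, merged: 05:45–07:30, 09:00–11:45.
B, merged: 03:30–05:15, 09:15–11:00.
05:45–07:30: no overlap with the second set.
09:00–11:45 meets the second set on 09:15–11:00.

09:15–11:00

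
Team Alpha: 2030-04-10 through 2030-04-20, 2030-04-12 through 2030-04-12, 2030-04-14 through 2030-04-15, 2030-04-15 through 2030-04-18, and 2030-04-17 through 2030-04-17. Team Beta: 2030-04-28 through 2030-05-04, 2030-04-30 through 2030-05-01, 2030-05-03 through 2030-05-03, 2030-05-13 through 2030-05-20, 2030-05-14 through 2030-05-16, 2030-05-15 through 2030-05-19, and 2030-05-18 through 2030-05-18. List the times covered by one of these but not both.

2030-04-10 through 2030-04-20, 2030-04-28 through 2030-05-04, 2030-05-13 through 2030-05-20

A, merged: 2030-04-10 through 2030-04-20.
B, merged: 2030-04-28 through 2030-05-04, 2030-05-13 through 2030-05-20.
Only in the first: 2030-04-10 through 2030-04-20.
Only in the second: 2030-04-28 through 2030-05-04, 2030-05-13 through 2030-05-20.
Together these are the periods covered by exactly one.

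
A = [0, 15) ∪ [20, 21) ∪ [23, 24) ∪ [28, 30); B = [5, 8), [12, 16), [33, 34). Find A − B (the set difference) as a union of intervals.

[0, 15) minus B → [0, 5), [8, 12).
[20, 21): no B overlap → unchanged.
[23, 24): no B overlap → unchanged.
[28, 30): no B overlap → unchanged.

[0, 5) ∪ [8, 12) ∪ [20, 21) ∪ [23, 24) ∪ [28, 30)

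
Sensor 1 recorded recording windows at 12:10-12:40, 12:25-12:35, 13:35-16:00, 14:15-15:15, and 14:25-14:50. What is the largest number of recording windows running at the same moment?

3

Walk the sorted start/end points keeping a running depth.
The depth first hits 3 at 14:25.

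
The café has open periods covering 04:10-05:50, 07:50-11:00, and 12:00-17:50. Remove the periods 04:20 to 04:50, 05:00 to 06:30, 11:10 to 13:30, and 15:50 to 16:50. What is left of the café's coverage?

04:10–05:50 minus B → 04:10–04:20, 04:50–05:00.
07:50–11:00: no B overlap → unchanged.
12:00–17:50 minus B → 13:30–15:50, 16:50–17:50.

04:10–04:20, 04:50–05:00, 07:50–11:00, 13:30–15:50, 16:50–17:50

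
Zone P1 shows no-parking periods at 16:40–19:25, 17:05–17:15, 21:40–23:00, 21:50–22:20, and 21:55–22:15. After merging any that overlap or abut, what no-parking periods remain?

16:40–19:25, 21:40–23:00

17:05–17:15 overlaps/touches 16:40–19:25 → extend to 16:40–19:25.
21:40–23:00 is disjoint → start new block.
21:50–22:20 overlaps/touches 21:40–23:00 → extend to 21:40–23:00.
21:55–22:15 overlaps/touches 21:40–23:00 → extend to 21:40–23:00.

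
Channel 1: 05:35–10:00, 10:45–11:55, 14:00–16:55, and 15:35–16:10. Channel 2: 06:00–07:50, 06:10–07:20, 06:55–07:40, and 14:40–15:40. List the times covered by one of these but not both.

First set merges to 05:35–10:00, 10:45–11:55, 14:00–16:55.
Second set merges to 06:00–07:50, 14:40–15:40.
A \ B = 05:35–06:00, 07:50–10:00, 10:45–11:55, 14:00–14:40, 15:40–16:55.
B \ A = none.
Union of the two gives the symmetric difference.

05:35–06:00, 07:50–10:00, 10:45–11:55, 14:00–14:40, 15:40–16:55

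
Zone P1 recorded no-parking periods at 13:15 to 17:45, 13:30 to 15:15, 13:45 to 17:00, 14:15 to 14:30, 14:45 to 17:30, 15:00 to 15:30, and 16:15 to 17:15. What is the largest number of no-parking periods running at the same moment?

At 15:00, 5 of the intervals are simultaneously active.
No point has more.

5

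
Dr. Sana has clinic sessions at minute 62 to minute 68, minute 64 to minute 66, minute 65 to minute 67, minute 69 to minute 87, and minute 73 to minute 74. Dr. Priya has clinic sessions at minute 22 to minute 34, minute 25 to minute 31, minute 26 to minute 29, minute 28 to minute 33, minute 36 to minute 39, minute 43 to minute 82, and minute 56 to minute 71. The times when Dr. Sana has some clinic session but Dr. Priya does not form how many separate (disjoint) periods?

1

First set merges to minute 62 to minute 68, minute 69 to minute 87.
Second set merges to minute 22 to minute 34, minute 36 to minute 39, minute 43 to minute 82.
A \ B = minute 82 to minute 87.
That is 1 disjoint piece.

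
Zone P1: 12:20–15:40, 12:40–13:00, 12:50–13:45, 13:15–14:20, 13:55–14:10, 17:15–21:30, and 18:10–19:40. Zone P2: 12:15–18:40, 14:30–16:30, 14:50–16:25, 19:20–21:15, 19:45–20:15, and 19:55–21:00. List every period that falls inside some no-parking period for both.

First set merges to 12:20–15:40, 17:15–21:30.
Second set merges to 12:15–18:40, 19:20–21:15.
12:20–15:40 meets the second set on 12:20–15:40.
17:15–21:30 meets the second set on 17:15–18:40, 19:20–21:15.

12:20–15:40, 17:15–18:40, 19:20–21:15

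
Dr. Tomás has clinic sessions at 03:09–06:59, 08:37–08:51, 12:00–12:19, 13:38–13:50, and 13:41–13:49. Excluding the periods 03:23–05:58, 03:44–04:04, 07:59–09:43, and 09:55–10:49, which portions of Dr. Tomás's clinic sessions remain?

Merge the first list: 03:09–06:59, 08:37–08:51, 12:00–12:19, 13:38–13:50.
Merge the second list: 03:23–05:58, 07:59–09:43, 09:55–10:49.
03:09–06:59 with B removed leaves 03:09–03:23, 05:58–06:59.
08:37–08:51 lies entirely inside B → drops out.
12:00–12:19 is untouched.
13:38–13:50 is untouched.

03:09–03:23, 05:58–06:59, 12:00–12:19, 13:38–13:50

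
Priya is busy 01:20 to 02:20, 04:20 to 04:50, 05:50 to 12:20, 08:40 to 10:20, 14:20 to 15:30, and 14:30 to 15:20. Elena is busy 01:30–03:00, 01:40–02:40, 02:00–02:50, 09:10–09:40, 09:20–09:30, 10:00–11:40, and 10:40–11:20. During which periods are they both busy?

Merge the first list: 01:20-02:20, 04:20-04:50, 05:50-12:20, 14:20-15:30.
Merge the second list: 01:30-03:00, 09:10-09:40, 10:00-11:40.
01:20-02:20 meets the second set on 01:30-02:20.
04:20-04:50: no overlap with the second set.
05:50-12:20 meets the second set on 09:10-09:40, 10:00-11:40.
14:20-15:30: no overlap with the second set.

01:30-02:20, 09:10-09:40, 10:00-11:40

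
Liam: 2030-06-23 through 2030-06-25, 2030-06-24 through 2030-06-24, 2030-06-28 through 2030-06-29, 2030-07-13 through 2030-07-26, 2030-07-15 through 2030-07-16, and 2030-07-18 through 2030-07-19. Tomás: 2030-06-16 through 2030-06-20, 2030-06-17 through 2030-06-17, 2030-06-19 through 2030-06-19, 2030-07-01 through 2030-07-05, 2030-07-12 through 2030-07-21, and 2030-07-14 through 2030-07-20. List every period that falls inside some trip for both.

Merge the first list: 2030-06-23 through 2030-06-25, 2030-06-28 through 2030-06-29, 2030-07-13 through 2030-07-26.
Merge the second list: 2030-06-16 through 2030-06-20, 2030-07-01 through 2030-07-05, 2030-07-12 through 2030-07-21.
2030-06-23 through 2030-06-25: no overlap with the second set.
2030-06-28 through 2030-06-29: no overlap with the second set.
2030-07-13 through 2030-07-26 meets the second set on 2030-07-13 through 2030-07-21.

2030-07-13 through 2030-07-21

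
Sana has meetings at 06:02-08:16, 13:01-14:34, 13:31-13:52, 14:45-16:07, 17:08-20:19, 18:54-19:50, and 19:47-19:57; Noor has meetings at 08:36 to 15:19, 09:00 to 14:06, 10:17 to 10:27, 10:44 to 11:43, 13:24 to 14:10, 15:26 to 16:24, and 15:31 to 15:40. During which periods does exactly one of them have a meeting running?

First set merges to 06:02-08:16, 13:01-14:34, 14:45-16:07, 17:08-20:19.
Second set merges to 08:36-15:19, 15:26-16:24.
Only in the first: 06:02-08:16, 15:19-15:26, 17:08-20:19.
Only in the second: 08:36-13:01, 14:34-14:45, 16:07-16:24.
Together these are the periods covered by exactly one.

06:02-08:16, 08:36-13:01, 14:34-14:45, 15:19-15:26, 16:07-16:24, 17:08-20:19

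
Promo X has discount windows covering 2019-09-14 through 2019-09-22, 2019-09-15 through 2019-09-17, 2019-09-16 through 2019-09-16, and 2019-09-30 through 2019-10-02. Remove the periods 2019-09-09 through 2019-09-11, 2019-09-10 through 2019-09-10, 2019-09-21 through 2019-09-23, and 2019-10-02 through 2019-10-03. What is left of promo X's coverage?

First set merges to 2019-09-14 through 2019-09-22, 2019-09-30 through 2019-10-02.
Second set merges to 2019-09-09 through 2019-09-11, 2019-09-21 through 2019-09-23, 2019-10-02 through 2019-10-03.
2019-09-14 through 2019-09-22 \ B = 2019-09-14 through 2019-09-20.
2019-09-30 through 2019-10-02 \ B = 2019-09-30 through 2019-10-01.

2019-09-14 through 2019-09-20, 2019-09-30 through 2019-10-01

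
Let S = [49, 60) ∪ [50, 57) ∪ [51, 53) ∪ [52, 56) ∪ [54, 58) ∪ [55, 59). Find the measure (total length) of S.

Merged: [49, 60).
Length: 11.

11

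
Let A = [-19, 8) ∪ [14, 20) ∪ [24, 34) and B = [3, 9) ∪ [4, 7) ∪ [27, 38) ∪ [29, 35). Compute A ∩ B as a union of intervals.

Second set merges to [3, 9), [27, 38).
[-19, 8) meets the second set on [3, 8).
[14, 20): no overlap with the second set.
[24, 34) meets the second set on [27, 34).

[3, 8) ∪ [27, 34)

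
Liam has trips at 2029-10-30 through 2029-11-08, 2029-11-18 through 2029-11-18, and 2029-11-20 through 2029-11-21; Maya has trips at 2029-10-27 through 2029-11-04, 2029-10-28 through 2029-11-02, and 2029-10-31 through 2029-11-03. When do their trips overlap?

2029-10-30 through 2029-11-04

Second set merges to 2029-10-27 through 2029-11-04.
2029-10-30 through 2029-11-08 meets the second set on 2029-10-30 through 2029-11-04.
2029-11-18 through 2029-11-18: no overlap with the second set.
2029-11-20 through 2029-11-21: no overlap with the second set.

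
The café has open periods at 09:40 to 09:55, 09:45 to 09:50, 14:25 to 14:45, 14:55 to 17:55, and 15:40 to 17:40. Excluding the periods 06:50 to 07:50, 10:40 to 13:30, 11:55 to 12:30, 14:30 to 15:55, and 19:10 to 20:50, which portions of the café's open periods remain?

First set merges to 09:40–09:55, 14:25–14:45, 14:55–17:55.
Second set merges to 06:50–07:50, 10:40–13:30, 14:30–15:55, 19:10–20:50.
09:40–09:55 is untouched.
14:25–14:45 with B removed leaves 14:25–14:30.
14:55–17:55 with B removed leaves 15:55–17:55.

09:40–09:55, 14:25–14:30, 15:55–17:55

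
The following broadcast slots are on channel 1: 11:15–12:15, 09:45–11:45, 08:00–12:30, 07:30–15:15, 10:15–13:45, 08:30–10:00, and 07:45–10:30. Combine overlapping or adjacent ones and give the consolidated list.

07:30-15:15

Sort by start: 07:30-15:15, 07:45-10:30, 08:00-12:30, 08:30-10:00, 09:45-11:45, 10:15-13:45, 11:15-12:15.
07:45-10:30 overlaps/touches 07:30-15:15 → extend to 07:30-15:15.
08:00-12:30 overlaps/touches 07:30-15:15 → extend to 07:30-15:15.
08:30-10:00 overlaps/touches 07:30-15:15 → extend to 07:30-15:15.
09:45-11:45 overlaps/touches 07:30-15:15 → extend to 07:30-15:15.
10:15-13:45 overlaps/touches 07:30-15:15 → extend to 07:30-15:15.
11:15-12:15 overlaps/touches 07:30-15:15 → extend to 07:30-15:15.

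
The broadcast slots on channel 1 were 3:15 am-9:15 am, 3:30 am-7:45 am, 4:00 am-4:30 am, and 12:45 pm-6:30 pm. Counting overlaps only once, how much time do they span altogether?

Merged: 3:15 am–9:15 am, 12:45 pm–6:30 pm.
Lengths: 6 h + 5 h 45 min = 11 h 45 min.

11 h 45 min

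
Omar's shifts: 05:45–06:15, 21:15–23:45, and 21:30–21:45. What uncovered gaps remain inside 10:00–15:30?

10:00–15:30

After merging, the occupied span is 05:45–06:15, 21:15–23:45.
Gaps within 10:00–15:30: 10:00–15:30.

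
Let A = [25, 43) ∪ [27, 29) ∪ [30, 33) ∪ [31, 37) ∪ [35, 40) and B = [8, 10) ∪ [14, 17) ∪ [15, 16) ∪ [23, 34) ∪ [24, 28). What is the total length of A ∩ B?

A, merged: [25, 43).
B, merged: [8, 10), [14, 17), [23, 34).
A ∩ B = [25, 34).
Total: 9.

9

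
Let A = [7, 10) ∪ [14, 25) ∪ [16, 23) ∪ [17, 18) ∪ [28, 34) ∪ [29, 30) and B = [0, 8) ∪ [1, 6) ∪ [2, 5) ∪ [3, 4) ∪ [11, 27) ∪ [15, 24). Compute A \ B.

A, merged: [7, 10), [14, 25), [28, 34).
B, merged: [0, 8), [11, 27).
[7, 10) minus B → [8, 10).
[14, 25): fully covered by B → removed.
[28, 34): no B overlap → unchanged.

[8, 10) ∪ [28, 34)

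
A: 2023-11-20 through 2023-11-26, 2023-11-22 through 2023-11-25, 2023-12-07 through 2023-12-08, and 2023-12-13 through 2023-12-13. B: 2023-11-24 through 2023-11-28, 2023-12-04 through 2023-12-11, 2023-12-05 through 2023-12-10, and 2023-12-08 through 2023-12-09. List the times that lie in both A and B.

First set merges to 2023-11-20 through 2023-11-26, 2023-12-07 through 2023-12-08, 2023-12-13 through 2023-12-13.
Second set merges to 2023-11-24 through 2023-11-28, 2023-12-04 through 2023-12-11.
2023-11-20 through 2023-11-26 meets the second set on 2023-11-24 through 2023-11-26.
2023-12-07 through 2023-12-08 meets the second set on 2023-12-07 through 2023-12-08.
2023-12-13 through 2023-12-13: no overlap with the second set.

2023-11-24 through 2023-11-26, 2023-12-07 through 2023-12-08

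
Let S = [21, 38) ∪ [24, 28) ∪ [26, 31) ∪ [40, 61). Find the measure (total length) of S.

Merged: [21, 38), [40, 61).
Lengths: 17 + 21 = 38.

38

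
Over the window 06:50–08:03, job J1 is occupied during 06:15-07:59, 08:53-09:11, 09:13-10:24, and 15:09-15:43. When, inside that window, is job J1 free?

07:59–08:03

Covered (merged): 06:15–07:59, 08:53–09:11, 09:13–10:24, 15:09–15:43.
Uncovered inside 06:50–08:03: 07:59–08:03.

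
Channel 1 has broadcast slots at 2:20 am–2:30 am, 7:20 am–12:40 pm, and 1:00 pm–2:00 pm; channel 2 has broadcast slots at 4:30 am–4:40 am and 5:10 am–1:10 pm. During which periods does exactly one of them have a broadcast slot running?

2:20 am–2:30 am, 4:30 am–4:40 am, 5:10 am–7:20 am, 12:40 pm–1:00 pm, 1:10 pm–2:00 pm

A \ B = 2:20 am–2:30 am, 1:10 pm–2:00 pm.
B \ A = 4:30 am–4:40 am, 5:10 am–7:20 am, 12:40 pm–1:00 pm.
Union of the two gives the symmetric difference.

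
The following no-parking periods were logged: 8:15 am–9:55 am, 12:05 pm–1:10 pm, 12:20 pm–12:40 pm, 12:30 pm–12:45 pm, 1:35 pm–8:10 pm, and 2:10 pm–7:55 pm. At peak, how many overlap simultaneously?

At 12:30 pm, 3 of the intervals are simultaneously active.
No point has more.

3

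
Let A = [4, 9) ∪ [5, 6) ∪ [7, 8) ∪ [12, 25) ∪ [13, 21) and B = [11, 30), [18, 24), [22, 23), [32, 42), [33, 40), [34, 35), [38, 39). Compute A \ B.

[4, 9)

A, merged: [4, 9), [12, 25).
B, merged: [11, 30), [32, 42).
[4, 9) is untouched.
[12, 25) lies entirely inside B → drops out.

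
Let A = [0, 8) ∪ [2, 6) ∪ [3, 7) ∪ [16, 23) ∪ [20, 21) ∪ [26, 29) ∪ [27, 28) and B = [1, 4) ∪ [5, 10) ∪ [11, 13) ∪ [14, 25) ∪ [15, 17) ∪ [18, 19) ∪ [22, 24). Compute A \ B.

Merge the first list: [0, 8), [16, 23), [26, 29).
Merge the second list: [1, 4), [5, 10), [11, 13), [14, 25).
[0, 8) \ B = [0, 1), [4, 5).
[16, 23): entirely removed.
[26, 29): nothing removed.

[0, 1) ∪ [4, 5) ∪ [26, 29)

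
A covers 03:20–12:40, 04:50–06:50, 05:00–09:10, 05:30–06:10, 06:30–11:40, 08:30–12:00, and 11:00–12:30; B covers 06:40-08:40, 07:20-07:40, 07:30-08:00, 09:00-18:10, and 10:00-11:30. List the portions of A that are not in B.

03:20–06:40, 08:40–09:00

A, merged: 03:20–12:40.
B, merged: 06:40–08:40, 09:00–18:10.
03:20–12:40 with B removed leaves 03:20–06:40, 08:40–09:00.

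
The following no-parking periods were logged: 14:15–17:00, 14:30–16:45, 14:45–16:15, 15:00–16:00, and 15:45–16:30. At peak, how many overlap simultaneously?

5

Walk the sorted start/end points keeping a running depth.
The depth first hits 5 at 15:45.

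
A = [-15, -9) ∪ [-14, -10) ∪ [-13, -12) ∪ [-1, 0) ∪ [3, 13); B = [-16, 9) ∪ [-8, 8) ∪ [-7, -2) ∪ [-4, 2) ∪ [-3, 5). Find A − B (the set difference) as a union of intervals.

Merge the first list: [-15, -9), [-1, 0), [3, 13).
Merge the second list: [-16, 9).
[-15, -9): entirely removed.
[-1, 0): entirely removed.
[3, 13) \ B = [9, 13).

[9, 13)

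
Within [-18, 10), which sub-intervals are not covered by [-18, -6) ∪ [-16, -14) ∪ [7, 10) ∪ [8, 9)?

Covered (merged): [-18, -6), [7, 10).
Uncovered inside [-18, 10): [-6, 7).

[-6, 7)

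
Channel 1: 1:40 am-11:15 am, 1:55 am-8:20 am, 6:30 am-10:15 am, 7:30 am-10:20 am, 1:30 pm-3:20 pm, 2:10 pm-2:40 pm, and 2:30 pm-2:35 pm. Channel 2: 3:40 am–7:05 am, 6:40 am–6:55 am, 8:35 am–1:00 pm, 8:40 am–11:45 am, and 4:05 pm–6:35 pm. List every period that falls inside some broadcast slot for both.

3:40 am-7:05 am, 8:35 am-11:15 am

A, merged: 1:40 am-11:15 am, 1:30 pm-3:20 pm.
B, merged: 3:40 am-7:05 am, 8:35 am-1:00 pm, 4:05 pm-6:35 pm.
1:40 am-11:15 am meets the second set on 3:40 am-7:05 am, 8:35 am-11:15 am.
1:30 pm-3:20 pm: no overlap with the second set.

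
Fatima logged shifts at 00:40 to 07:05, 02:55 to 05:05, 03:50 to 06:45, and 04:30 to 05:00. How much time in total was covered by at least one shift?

6 h 25 min

Merged: 00:40–07:05.
Length: 6 h 25 min.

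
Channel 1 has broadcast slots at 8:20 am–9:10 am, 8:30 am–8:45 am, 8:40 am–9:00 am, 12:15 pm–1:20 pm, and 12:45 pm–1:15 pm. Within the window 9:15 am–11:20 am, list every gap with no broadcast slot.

Covered (merged): 8:20 am–9:10 am, 12:15 pm–1:20 pm.
Complement within 9:15 am–11:20 am: 9:15 am–11:20 am.

9:15 am–11:20 am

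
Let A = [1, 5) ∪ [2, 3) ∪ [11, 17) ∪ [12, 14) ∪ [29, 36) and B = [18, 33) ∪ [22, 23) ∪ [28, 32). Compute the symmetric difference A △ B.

First set merges to [1, 5), [11, 17), [29, 36).
Second set merges to [18, 33).
Only in the first: [1, 5), [11, 17), [33, 36).
Only in the second: [18, 29).
Together these are the periods covered by exactly one.

[1, 5) ∪ [11, 17) ∪ [18, 29) ∪ [33, 36)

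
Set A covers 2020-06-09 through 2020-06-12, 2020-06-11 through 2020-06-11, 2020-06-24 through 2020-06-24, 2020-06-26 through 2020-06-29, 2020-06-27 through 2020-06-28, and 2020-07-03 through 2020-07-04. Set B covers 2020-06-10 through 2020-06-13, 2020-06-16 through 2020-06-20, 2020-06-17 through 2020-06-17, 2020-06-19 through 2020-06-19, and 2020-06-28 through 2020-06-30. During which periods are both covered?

2020-06-10 through 2020-06-12, 2020-06-28 through 2020-06-29

First set merges to 2020-06-09 through 2020-06-12, 2020-06-24 through 2020-06-24, 2020-06-26 through 2020-06-29, 2020-07-03 through 2020-07-04.
Second set merges to 2020-06-10 through 2020-06-13, 2020-06-16 through 2020-06-20, 2020-06-28 through 2020-06-30.
2020-06-09 through 2020-06-12 ∩ B → 2020-06-10 through 2020-06-12.
2020-06-24 through 2020-06-24 meets no B interval.
2020-06-26 through 2020-06-29 ∩ B → 2020-06-28 through 2020-06-29.
2020-07-03 through 2020-07-04 meets no B interval.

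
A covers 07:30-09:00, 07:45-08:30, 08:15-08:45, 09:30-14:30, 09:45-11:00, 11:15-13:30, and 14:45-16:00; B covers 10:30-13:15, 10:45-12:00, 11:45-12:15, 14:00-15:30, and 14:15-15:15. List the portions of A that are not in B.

First set merges to 07:30-09:00, 09:30-14:30, 14:45-16:00.
Second set merges to 10:30-13:15, 14:00-15:30.
07:30-09:00: no B overlap → unchanged.
09:30-14:30 minus B → 09:30-10:30, 13:15-14:00.
14:45-16:00 minus B → 15:30-16:00.

07:30-09:00, 09:30-10:30, 13:15-14:00, 15:30-16:00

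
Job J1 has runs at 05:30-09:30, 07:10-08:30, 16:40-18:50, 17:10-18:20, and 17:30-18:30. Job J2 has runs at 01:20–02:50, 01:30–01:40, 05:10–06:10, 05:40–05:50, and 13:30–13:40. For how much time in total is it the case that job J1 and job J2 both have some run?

First set merges to 05:30–09:30, 16:40–18:50.
Second set merges to 01:20–02:50, 05:10–06:10, 13:30–13:40.
A ∩ B = 05:30–06:10.
Total: 40 min.

40 min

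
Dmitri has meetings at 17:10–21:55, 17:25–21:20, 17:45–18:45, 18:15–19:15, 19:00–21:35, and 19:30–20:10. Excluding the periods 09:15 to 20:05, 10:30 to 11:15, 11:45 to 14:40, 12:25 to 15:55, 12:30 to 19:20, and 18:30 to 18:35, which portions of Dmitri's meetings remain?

20:05–21:55

First set merges to 17:10–21:55.
Second set merges to 09:15–20:05.
17:10–21:55 \ B = 20:05–21:55.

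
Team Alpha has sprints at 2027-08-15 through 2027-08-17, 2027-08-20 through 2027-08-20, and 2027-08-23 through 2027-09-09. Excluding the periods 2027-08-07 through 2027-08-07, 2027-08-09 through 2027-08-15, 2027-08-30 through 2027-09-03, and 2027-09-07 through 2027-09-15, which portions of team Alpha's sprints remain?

2027-08-15 through 2027-08-17 minus B → 2027-08-16 through 2027-08-17.
2027-08-20 through 2027-08-20: no B overlap → unchanged.
2027-08-23 through 2027-09-09 minus B → 2027-08-23 through 2027-08-29, 2027-09-04 through 2027-09-06.

2027-08-16 through 2027-08-17, 2027-08-20 through 2027-08-20, 2027-08-23 through 2027-08-29, 2027-09-04 through 2027-09-06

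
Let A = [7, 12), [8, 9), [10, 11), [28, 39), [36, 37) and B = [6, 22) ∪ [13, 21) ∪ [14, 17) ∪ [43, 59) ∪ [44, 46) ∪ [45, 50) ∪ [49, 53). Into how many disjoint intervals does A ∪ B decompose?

Merge the first list: [7, 12), [28, 39).
Merge the second list: [6, 22), [43, 59).
A ∪ B = [6, 22), [28, 39), [43, 59).
That is 3 disjoint pieces.

3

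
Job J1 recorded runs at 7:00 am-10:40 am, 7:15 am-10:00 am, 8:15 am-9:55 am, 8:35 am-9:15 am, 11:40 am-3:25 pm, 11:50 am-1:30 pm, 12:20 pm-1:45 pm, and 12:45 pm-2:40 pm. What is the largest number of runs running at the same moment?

4

Sweep endpoints in order; track running count of active intervals.
Peak of 4 reached at 8:35 am.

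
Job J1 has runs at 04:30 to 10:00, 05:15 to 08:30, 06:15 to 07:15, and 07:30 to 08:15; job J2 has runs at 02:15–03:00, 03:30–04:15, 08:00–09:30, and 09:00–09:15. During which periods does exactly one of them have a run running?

First set merges to 04:30–10:00.
Second set merges to 02:15–03:00, 03:30–04:15, 08:00–09:30.
A \ B = 04:30–08:00, 09:30–10:00.
B \ A = 02:15–03:00, 03:30–04:15.
Union of the two gives the symmetric difference.

02:15–03:00, 03:30–04:15, 04:30–08:00, 09:30–10:00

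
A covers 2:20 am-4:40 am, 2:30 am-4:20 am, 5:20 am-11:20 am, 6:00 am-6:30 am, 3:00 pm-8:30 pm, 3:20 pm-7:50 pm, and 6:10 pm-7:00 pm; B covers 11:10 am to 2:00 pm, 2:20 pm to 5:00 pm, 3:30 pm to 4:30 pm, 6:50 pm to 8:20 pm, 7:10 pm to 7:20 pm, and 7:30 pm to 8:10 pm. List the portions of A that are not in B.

2:20 am–4:40 am, 5:20 am–11:10 am, 5:00 pm–6:50 pm, 8:20 pm–8:30 pm

A, merged: 2:20 am–4:40 am, 5:20 am–11:20 am, 3:00 pm–8:30 pm.
B, merged: 11:10 am–2:00 pm, 2:20 pm–5:00 pm, 6:50 pm–8:20 pm.
2:20 am–4:40 am is untouched.
5:20 am–11:20 am with B removed leaves 5:20 am–11:10 am.
3:00 pm–8:30 pm with B removed leaves 5:00 pm–6:50 pm, 8:20 pm–8:30 pm.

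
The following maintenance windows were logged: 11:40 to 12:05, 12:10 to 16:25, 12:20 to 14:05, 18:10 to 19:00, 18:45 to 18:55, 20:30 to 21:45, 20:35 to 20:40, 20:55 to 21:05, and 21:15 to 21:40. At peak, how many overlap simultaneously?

2

At 12:20, 2 of the intervals are simultaneously active.
No point has more.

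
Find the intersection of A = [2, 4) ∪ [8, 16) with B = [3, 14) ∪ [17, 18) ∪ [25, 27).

[2, 4) overlaps B on [3, 4).
[8, 16) overlaps B on [8, 14).

[3, 4) ∪ [8, 14)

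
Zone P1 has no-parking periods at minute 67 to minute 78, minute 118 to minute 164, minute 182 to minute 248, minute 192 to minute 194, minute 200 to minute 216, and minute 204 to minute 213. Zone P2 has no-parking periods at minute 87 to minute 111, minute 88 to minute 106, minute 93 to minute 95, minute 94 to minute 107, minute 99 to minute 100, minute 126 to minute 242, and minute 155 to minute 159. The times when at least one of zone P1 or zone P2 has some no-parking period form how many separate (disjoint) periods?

Merge the first list: minute 67 to minute 78, minute 118 to minute 164, minute 182 to minute 248.
Merge the second list: minute 87 to minute 111, minute 126 to minute 242.
A ∪ B = minute 67 to minute 78, minute 87 to minute 111, minute 118 to minute 248.
That is 3 disjoint pieces.

3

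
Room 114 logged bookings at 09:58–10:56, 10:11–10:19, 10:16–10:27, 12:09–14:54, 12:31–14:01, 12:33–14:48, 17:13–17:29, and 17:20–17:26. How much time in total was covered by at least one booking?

Merged: 09:58–10:56, 12:09–14:54, 17:13–17:29.
Lengths: 58 min + 2 h 45 min + 16 min = 3 h 59 min.

3 h 59 min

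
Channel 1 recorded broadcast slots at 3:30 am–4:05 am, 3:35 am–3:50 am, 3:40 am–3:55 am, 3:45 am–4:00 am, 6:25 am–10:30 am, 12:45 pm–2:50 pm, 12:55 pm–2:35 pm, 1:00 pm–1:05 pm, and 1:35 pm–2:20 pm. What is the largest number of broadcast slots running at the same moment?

Sweep endpoints in order; track running count of active intervals.
Peak of 4 reached at 3:45 am.

4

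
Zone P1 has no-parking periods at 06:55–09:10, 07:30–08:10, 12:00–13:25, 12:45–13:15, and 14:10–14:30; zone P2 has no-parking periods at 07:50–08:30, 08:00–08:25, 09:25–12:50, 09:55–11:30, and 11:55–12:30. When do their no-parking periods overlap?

First set merges to 06:55-09:10, 12:00-13:25, 14:10-14:30.
Second set merges to 07:50-08:30, 09:25-12:50.
06:55-09:10 ∩ B → 07:50-08:30.
12:00-13:25 ∩ B → 12:00-12:50.
14:10-14:30 meets no B interval.

07:50-08:30, 12:00-12:50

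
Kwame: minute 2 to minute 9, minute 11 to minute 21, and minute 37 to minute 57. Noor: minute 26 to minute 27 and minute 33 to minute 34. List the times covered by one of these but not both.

A \ B = minute 2 to minute 9, minute 11 to minute 21, minute 37 to minute 57.
B \ A = minute 26 to minute 27, minute 33 to minute 34.
Union of the two gives the symmetric difference.

minute 2 to minute 9, minute 11 to minute 21, minute 26 to minute 27, minute 33 to minute 34, minute 37 to minute 57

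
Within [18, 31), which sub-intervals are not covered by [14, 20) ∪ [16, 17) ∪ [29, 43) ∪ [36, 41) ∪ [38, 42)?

The merged coverage is [14, 20), [29, 43).
Complement within [18, 31): [20, 29).

[20, 29)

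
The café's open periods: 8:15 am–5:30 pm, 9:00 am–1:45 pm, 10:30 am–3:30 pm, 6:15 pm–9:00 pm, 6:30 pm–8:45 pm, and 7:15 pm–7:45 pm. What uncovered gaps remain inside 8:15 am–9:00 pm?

Covered (merged): 8:15 am-5:30 pm, 6:15 pm-9:00 pm.
Complement within 8:15 am-9:00 pm: 5:30 pm-6:15 pm.

5:30 pm-6:15 pm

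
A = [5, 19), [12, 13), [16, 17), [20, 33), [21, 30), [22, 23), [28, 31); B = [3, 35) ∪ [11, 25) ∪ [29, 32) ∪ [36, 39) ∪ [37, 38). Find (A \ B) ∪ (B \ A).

[3, 5) ∪ [19, 20) ∪ [33, 35) ∪ [36, 39)

First set merges to [5, 19), [20, 33).
Second set merges to [3, 35), [36, 39).
A \ B = none.
B \ A = [3, 5), [19, 20), [33, 35), [36, 39).
Union of the two gives the symmetric difference.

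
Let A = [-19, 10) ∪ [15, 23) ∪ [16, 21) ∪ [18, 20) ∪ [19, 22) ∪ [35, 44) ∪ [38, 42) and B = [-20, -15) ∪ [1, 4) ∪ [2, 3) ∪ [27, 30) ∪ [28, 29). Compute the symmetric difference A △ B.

Merge the first list: [-19, 10), [15, 23), [35, 44).
Merge the second list: [-20, -15), [1, 4), [27, 30).
Only in the first: [-15, 1), [4, 10), [15, 23), [35, 44).
Only in the second: [-20, -19), [27, 30).
Together these are the periods covered by exactly one.

[-20, -19) ∪ [-15, 1) ∪ [4, 10) ∪ [15, 23) ∪ [27, 30) ∪ [35, 44)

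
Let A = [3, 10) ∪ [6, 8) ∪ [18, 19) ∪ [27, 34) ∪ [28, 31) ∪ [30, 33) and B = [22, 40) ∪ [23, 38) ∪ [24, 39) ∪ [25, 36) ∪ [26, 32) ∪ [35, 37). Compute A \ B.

[3, 10) ∪ [18, 19)

A, merged: [3, 10), [18, 19), [27, 34).
B, merged: [22, 40).
[3, 10): no B overlap → unchanged.
[18, 19): no B overlap → unchanged.
[27, 34): fully covered by B → removed.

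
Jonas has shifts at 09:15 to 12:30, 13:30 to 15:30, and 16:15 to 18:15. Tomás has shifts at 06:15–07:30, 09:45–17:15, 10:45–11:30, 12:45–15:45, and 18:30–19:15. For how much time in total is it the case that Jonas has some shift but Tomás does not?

1 h 30 min

Second set merges to 06:15–07:30, 09:45–17:15, 18:30–19:15.
A \ B = 09:15–09:45, 17:15–18:15.
Total: 30 min + 1 h = 1 h 30 min.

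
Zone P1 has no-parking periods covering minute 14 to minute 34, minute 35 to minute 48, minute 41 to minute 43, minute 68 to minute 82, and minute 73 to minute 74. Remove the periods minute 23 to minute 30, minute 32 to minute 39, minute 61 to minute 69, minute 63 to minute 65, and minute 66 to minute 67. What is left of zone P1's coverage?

A, merged: minute 14 to minute 34, minute 35 to minute 48, minute 68 to minute 82.
B, merged: minute 23 to minute 30, minute 32 to minute 39, minute 61 to minute 69.
minute 14 to minute 34 \ B = minute 14 to minute 23, minute 30 to minute 32.
minute 35 to minute 48 \ B = minute 39 to minute 48.
minute 68 to minute 82 \ B = minute 69 to minute 82.

minute 14 to minute 23, minute 30 to minute 32, minute 39 to minute 48, minute 69 to minute 82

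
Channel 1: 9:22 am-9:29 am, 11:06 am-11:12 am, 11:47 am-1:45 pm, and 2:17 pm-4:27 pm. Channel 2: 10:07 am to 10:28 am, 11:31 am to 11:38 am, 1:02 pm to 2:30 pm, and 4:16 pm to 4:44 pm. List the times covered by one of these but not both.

A \ B = 9:22 am–9:29 am, 11:06 am–11:12 am, 11:47 am–1:02 pm, 2:30 pm–4:16 pm.
B \ A = 10:07 am–10:28 am, 11:31 am–11:38 am, 1:45 pm–2:17 pm, 4:27 pm–4:44 pm.
Union of the two gives the symmetric difference.

9:22 am–9:29 am, 10:07 am–10:28 am, 11:06 am–11:12 am, 11:31 am–11:38 am, 11:47 am–1:02 pm, 1:45 pm–2:17 pm, 2:30 pm–4:16 pm, 4:27 pm–4:44 pm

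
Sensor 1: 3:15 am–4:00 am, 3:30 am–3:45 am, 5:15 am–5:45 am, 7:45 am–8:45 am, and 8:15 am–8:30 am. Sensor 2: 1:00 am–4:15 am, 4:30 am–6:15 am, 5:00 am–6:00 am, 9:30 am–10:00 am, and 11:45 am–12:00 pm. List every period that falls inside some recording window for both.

Merge the first list: 3:15 am–4:00 am, 5:15 am–5:45 am, 7:45 am–8:45 am.
Merge the second list: 1:00 am–4:15 am, 4:30 am–6:15 am, 9:30 am–10:00 am, 11:45 am–12:00 pm.
3:15 am–4:00 am overlaps B on 3:15 am–4:00 am.
5:15 am–5:45 am overlaps B on 5:15 am–5:45 am.
7:45 am–8:45 am falls entirely outside B.

3:15 am–4:00 am, 5:15 am–5:45 am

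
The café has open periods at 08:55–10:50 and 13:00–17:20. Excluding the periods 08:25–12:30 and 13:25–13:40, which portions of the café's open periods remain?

13:00–13:25, 13:40–17:20

08:55–10:50: entirely removed.
13:00–17:20 \ B = 13:00–13:25, 13:40–17:20.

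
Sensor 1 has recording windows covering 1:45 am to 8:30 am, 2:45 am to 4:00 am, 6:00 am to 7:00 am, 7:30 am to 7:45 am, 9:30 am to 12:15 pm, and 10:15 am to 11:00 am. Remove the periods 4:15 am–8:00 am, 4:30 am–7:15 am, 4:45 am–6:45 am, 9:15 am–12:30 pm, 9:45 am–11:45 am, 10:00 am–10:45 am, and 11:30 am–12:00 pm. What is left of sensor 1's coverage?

Merge the first list: 1:45 am–8:30 am, 9:30 am–12:15 pm.
Merge the second list: 4:15 am–8:00 am, 9:15 am–12:30 pm.
1:45 am–8:30 am \ B = 1:45 am–4:15 am, 8:00 am–8:30 am.
9:30 am–12:15 pm: entirely removed.

1:45 am–4:15 am, 8:00 am–8:30 am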